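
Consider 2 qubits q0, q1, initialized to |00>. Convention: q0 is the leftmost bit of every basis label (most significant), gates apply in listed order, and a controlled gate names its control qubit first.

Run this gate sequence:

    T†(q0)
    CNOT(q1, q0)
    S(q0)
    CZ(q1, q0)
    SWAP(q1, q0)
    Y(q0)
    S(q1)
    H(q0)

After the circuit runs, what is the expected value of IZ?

In the final state, IZ has expectation 1.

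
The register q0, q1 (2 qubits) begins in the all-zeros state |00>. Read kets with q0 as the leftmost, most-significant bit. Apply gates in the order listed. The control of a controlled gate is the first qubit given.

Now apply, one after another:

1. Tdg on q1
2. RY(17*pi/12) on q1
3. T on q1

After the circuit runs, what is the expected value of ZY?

The expectation value of ZY is -sqrt(3)/4 - 1/4.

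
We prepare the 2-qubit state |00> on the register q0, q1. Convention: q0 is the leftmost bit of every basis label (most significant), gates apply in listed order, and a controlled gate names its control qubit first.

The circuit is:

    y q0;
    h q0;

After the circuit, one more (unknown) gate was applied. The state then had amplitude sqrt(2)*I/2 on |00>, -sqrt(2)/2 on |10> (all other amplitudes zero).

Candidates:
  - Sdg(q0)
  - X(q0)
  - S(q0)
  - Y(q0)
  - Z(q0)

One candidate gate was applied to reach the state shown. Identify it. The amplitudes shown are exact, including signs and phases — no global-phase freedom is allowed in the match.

It was Sdg(q0) that produced the state shown.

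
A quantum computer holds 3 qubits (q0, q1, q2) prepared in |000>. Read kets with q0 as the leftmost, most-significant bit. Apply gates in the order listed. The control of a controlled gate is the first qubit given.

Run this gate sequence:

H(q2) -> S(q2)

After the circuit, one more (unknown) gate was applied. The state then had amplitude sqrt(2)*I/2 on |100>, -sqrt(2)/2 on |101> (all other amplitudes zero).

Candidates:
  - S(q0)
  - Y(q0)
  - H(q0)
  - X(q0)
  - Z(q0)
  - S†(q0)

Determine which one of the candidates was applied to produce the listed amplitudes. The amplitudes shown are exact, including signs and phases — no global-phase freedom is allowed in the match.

The unique candidate consistent with the amplitudes is Y(q0).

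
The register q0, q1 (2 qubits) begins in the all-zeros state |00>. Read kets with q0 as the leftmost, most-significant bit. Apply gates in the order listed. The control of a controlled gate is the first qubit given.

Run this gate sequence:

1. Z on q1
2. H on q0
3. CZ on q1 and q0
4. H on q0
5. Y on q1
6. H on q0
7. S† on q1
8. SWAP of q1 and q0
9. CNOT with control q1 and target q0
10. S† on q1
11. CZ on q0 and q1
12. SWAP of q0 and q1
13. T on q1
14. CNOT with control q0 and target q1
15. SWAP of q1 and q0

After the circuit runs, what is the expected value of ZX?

In the final state, ZX has expectation sqrt(2)/2.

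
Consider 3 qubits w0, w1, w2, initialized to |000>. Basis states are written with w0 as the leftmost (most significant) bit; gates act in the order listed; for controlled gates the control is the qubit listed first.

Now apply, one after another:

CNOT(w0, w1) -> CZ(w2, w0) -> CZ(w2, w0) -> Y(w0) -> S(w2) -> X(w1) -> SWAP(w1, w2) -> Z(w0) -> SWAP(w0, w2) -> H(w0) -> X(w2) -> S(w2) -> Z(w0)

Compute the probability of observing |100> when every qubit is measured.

Outcome |100> occurs with probability 1/2.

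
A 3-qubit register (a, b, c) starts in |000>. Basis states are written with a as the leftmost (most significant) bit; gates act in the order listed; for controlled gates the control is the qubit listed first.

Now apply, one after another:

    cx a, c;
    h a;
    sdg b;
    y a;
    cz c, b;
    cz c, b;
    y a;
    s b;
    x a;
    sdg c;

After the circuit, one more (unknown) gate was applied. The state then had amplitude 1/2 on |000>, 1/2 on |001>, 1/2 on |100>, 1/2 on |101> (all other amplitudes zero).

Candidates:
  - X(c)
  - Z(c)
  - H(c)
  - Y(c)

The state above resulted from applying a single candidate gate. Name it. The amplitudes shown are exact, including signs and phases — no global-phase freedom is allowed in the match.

The applied gate was H(c). Key observation: gates 3-8 undo each other exactly, leaving only the rest of the circuit to track.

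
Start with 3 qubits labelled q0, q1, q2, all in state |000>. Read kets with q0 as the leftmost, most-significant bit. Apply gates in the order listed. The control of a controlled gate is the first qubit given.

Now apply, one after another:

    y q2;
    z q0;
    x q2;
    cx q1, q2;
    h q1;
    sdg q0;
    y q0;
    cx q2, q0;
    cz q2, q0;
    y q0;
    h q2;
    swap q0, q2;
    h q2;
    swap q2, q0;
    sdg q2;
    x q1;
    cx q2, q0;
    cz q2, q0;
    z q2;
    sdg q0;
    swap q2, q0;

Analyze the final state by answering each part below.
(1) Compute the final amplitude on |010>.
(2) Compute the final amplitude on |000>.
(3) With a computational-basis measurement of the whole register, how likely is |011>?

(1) The amplitude on |010> is sqrt(2)*I/4.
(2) The final state's coefficient on |000> equals sqrt(2)*I/4.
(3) A full measurement returns |011> with probability 1/8.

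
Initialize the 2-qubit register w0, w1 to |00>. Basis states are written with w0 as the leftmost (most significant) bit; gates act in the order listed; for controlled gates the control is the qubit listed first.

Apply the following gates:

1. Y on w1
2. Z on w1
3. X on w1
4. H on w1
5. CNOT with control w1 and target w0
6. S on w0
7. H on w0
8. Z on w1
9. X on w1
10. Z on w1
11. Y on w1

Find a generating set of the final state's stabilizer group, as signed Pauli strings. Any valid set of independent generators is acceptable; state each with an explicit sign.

The final state is stabilized by the group generated by +XZ, -ZY; other independent generating sets are equally valid.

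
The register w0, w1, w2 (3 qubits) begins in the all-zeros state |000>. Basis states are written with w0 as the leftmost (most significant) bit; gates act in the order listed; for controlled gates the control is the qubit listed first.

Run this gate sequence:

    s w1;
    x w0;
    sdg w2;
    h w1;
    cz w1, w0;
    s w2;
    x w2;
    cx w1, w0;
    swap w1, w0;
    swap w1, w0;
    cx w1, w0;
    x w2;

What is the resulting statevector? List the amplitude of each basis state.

The resulting statevector has amplitude sqrt(2)/2 on |100>, -sqrt(2)/2 on |110>, and 0 on every other basis state. Key observation: the block from step 7 through step 12 cancels to the identity and can be dropped.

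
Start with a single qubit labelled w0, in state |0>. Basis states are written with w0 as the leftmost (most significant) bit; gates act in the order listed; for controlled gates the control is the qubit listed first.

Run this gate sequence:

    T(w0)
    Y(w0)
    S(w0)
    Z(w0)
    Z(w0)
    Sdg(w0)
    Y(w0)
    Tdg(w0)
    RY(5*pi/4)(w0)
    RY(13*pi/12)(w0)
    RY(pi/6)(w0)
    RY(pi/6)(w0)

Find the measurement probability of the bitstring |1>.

The probability of measuring |1> is 3/4.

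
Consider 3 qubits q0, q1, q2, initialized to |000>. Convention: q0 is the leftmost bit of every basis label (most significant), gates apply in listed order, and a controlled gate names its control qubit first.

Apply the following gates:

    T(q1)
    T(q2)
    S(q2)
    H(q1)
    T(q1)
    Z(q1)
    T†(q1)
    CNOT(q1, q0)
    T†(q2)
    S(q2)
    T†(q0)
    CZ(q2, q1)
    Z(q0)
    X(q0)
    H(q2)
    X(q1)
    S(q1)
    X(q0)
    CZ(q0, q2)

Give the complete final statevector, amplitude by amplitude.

After the circuit, the state carries amplitude 0 on |000>, 0 on |001>, I/2 on |010>, I/2 on |011>, -exp(3*I*pi/4)/2 on |100>, exp(3*I*pi/4)/2 on |101>, 0 on |110>, 0 on |111>.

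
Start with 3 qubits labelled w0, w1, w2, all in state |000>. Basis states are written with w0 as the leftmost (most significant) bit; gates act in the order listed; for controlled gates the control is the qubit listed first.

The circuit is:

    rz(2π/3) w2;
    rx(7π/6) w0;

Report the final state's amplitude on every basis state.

The resulting statevector has amplitude (-sqrt(2) + sqrt(6))*exp(2*I*pi/3)/4 on |000>, (-sqrt(6) - sqrt(2))*exp(I*pi/6)/4 on |100>, and 0 on every other basis state.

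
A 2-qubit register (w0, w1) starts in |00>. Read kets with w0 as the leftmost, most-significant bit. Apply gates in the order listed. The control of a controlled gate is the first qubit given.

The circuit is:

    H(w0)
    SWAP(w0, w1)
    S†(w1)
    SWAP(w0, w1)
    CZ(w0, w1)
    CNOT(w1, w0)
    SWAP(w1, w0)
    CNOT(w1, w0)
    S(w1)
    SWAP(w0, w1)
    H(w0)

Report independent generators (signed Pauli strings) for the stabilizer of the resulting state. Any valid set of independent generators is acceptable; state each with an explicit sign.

The stabilizer group can be generated by +XZ, +ZX, among other valid generating sets.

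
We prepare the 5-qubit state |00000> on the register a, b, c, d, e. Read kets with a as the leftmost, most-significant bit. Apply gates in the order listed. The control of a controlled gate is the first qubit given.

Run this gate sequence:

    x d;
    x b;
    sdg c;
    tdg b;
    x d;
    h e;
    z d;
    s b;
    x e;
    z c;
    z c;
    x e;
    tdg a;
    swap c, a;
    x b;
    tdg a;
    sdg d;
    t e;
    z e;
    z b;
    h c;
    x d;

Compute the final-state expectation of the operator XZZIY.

The expectation value of XZZIY is 0.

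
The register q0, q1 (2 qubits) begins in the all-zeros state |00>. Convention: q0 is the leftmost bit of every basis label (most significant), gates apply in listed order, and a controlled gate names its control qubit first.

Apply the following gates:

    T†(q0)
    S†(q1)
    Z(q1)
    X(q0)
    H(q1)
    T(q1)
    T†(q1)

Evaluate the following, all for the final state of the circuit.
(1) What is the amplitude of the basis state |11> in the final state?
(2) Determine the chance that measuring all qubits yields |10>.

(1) The final state's coefficient on |11> equals sqrt(2)/2.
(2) The probability of measuring |10> is 1/2.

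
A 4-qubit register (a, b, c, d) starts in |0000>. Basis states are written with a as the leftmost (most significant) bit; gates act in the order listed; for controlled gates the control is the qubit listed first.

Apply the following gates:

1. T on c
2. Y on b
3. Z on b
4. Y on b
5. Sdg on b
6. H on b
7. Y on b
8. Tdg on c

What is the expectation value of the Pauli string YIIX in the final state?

The expectation value of YIIX is 0.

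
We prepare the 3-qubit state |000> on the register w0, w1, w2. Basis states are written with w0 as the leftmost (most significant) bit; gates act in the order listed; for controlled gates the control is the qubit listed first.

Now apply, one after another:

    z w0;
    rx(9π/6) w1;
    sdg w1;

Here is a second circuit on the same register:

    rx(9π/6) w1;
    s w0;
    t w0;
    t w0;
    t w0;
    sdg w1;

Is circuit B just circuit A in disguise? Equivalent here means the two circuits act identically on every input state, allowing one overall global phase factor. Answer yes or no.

No: there is an input state on which the two circuits produce genuinely different outputs (not merely differing by a phase).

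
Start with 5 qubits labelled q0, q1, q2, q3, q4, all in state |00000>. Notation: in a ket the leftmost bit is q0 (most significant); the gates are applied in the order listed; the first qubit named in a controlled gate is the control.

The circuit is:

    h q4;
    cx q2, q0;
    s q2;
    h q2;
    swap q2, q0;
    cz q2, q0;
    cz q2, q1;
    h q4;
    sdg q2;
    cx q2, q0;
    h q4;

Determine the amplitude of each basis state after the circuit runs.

The resulting statevector has amplitude 1/2 on |00000>, 1/2 on |00001>, 1/2 on |10000>, 1/2 on |10001>, and 0 on every other basis state.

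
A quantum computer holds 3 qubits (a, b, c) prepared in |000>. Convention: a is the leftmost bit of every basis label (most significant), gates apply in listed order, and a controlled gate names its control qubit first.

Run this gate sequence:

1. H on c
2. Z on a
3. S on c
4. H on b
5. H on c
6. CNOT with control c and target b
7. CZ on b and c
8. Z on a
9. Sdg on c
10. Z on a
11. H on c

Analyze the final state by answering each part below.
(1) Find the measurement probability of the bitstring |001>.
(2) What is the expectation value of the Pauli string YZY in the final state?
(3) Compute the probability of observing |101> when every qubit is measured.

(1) Outcome |001> occurs with probability 1/2.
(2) The observable YZY averages to 0.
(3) The probability of measuring |101> is 0.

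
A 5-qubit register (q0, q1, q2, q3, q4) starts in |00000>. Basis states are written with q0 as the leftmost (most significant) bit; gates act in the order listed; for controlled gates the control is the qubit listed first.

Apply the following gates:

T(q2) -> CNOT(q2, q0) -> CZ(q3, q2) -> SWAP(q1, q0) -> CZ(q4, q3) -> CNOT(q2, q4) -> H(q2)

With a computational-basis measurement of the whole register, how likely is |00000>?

A full measurement returns |00000> with probability 1/2.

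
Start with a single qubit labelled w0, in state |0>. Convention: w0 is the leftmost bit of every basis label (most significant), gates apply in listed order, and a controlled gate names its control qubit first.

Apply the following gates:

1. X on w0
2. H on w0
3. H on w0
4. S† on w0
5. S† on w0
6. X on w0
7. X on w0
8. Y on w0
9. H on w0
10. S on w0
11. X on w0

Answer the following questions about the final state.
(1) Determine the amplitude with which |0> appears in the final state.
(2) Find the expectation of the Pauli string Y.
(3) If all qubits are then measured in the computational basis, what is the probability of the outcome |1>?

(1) The amplitude on |0> is -sqrt(2)/2.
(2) The expectation value of Y is -1.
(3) The probability of measuring |1> is 1/2.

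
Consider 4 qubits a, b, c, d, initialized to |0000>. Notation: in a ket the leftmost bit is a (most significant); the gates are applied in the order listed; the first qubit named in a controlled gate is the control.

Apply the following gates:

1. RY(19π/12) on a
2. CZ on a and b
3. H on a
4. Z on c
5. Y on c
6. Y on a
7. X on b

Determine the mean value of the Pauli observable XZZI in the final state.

The expectation value of XZZI is -sqrt(6)/4 + sqrt(2)/4.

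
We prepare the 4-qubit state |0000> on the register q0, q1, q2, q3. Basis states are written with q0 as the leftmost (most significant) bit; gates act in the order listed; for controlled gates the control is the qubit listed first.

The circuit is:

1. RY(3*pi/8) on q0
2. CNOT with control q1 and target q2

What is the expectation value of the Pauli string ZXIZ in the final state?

The expectation value of ZXIZ is 0.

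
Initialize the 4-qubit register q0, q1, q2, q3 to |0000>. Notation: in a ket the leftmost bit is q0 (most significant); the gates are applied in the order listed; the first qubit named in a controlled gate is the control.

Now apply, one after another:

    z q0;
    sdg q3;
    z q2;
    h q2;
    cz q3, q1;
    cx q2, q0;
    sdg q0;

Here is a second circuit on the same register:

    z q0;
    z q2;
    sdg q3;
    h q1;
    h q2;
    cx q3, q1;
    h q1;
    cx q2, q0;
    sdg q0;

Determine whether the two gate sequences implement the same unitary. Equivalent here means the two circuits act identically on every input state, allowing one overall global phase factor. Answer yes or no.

Yes, they are equivalent — the unitaries differ by at most a global phase.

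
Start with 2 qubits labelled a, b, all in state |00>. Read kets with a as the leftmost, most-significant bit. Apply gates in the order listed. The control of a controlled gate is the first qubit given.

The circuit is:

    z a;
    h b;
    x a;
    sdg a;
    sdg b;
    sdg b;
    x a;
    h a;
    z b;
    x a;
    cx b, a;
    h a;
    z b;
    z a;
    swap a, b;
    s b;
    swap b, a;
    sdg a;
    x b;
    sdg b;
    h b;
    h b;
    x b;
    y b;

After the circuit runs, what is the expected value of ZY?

The expectation value of ZY is -1.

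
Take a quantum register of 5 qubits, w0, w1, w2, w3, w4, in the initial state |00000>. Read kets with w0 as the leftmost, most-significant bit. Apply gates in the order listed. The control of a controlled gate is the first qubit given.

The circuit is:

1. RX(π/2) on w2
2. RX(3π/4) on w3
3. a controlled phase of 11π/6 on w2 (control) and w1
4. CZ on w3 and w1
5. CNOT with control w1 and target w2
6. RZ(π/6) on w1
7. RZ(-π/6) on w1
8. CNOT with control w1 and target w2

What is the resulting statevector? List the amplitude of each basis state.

The final amplitudes are sqrt(4 - 2*sqrt(2))/4 on |00000>, -I*sqrt(2*sqrt(2) + 4)/4 on |00010>, -I*sqrt(4 - 2*sqrt(2))/4 on |00100>, -sqrt(2*sqrt(2) + 4)/4 on |00110>, and 0 on every other basis state.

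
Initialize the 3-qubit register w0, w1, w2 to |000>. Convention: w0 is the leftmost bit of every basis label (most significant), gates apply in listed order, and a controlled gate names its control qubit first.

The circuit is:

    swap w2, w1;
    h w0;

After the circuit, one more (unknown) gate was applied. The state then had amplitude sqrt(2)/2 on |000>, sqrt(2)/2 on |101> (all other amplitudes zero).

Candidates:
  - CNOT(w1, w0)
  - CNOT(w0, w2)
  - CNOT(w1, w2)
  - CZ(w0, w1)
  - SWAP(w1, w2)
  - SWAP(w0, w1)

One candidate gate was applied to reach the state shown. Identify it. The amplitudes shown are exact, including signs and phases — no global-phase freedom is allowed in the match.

It was CNOT(w0, w2) that produced the state shown.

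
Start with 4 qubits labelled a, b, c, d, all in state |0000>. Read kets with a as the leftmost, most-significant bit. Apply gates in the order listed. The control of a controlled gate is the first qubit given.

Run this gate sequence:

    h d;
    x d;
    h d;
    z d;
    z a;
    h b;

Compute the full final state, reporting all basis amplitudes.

The final amplitudes are sqrt(2)/2 on |0000>, sqrt(2)/2 on |0100>, and 0 on every other basis state. Key observation: steps 1-4 multiply out to the identity, so the circuit reduces to the remaining gates.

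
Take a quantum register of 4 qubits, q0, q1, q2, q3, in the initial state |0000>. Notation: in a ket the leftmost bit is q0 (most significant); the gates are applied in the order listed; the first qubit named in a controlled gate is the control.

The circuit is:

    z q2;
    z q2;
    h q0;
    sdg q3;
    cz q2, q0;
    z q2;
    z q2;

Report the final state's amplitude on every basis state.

After the circuit, the state carries amplitude sqrt(2)/2 on |0000>, sqrt(2)/2 on |1000>, and 0 on every other basis state.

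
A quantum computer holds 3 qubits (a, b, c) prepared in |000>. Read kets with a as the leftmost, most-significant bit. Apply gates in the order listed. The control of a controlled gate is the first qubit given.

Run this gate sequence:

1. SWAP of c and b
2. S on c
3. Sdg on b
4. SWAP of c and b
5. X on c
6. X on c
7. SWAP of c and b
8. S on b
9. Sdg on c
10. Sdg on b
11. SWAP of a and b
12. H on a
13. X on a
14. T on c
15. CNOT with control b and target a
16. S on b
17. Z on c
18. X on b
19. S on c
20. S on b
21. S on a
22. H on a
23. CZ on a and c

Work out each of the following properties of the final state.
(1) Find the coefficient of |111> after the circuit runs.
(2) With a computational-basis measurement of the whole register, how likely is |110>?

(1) |111> carries amplitude 0 in the final state.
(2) Outcome |110> occurs with probability 1/2.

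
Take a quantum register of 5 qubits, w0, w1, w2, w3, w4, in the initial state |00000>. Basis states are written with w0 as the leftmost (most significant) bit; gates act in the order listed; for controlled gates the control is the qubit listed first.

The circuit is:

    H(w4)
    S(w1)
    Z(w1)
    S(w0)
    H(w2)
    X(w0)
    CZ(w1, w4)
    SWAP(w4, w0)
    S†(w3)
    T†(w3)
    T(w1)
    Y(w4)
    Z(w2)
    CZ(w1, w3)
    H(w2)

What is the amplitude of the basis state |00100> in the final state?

|00100> carries amplitude -sqrt(2)*I/2 in the final state.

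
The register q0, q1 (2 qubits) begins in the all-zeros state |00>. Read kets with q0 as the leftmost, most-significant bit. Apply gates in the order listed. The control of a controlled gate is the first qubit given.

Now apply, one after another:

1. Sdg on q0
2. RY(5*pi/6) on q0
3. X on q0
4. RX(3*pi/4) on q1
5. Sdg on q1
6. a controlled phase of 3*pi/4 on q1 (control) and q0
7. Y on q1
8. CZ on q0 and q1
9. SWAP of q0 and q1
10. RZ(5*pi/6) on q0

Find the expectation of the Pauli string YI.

In the final state, YI has expectation -3*sqrt(3)/16 + sqrt(6)/16 + sqrt(2)/8 + 5/16.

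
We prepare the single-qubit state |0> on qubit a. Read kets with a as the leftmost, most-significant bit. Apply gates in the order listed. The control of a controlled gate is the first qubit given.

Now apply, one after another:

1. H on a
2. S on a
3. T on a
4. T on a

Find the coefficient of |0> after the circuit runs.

|0> carries amplitude sqrt(2)/2 in the final state.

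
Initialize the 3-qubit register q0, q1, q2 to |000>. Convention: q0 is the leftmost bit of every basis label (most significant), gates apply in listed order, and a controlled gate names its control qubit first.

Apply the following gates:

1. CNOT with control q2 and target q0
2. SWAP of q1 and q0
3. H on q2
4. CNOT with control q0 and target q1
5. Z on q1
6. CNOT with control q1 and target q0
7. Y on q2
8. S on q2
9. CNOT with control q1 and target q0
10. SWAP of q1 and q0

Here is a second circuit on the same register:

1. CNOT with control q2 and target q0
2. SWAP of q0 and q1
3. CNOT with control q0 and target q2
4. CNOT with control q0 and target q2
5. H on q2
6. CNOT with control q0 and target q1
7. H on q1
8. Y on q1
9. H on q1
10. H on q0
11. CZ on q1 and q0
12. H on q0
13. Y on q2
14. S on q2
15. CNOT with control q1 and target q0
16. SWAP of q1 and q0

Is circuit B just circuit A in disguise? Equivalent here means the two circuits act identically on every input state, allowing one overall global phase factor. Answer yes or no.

No: there is an input state on which the two circuits produce genuinely different outputs (not merely differing by a phase).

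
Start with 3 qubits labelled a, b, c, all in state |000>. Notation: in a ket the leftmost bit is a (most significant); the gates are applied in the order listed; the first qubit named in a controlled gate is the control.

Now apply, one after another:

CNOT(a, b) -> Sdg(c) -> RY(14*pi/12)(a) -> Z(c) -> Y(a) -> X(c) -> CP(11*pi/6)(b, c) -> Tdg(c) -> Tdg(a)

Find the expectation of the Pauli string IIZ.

In the final state, IIZ has expectation -1.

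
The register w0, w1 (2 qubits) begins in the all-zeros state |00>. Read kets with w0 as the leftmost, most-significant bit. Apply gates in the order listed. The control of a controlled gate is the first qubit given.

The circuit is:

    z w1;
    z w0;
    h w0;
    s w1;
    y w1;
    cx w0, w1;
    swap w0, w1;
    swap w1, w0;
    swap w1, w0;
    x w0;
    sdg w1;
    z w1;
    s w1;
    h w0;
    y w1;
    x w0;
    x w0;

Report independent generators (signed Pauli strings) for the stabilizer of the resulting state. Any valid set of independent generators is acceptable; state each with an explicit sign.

The final state is stabilized by the group generated by -XZ, +ZX; other independent generating sets are equally valid.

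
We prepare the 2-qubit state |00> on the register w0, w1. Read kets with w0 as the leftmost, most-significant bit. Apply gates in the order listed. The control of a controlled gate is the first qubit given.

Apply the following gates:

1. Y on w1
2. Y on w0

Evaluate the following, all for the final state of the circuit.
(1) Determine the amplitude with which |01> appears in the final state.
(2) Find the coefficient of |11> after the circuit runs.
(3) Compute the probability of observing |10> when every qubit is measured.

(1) |01> carries amplitude 0 in the final state.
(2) The amplitude on |11> is -1.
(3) Outcome |10> occurs with probability 0.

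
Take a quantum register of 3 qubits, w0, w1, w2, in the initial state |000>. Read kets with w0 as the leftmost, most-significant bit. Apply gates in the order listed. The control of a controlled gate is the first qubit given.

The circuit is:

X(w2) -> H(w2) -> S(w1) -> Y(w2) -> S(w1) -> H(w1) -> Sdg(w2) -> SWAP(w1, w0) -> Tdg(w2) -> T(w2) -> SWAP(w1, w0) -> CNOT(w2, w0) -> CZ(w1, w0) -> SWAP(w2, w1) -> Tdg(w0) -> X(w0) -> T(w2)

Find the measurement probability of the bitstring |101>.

The probability of measuring |101> is 1/4. Key observation: the block from step 8 through step 11 cancels to the identity and can be dropped.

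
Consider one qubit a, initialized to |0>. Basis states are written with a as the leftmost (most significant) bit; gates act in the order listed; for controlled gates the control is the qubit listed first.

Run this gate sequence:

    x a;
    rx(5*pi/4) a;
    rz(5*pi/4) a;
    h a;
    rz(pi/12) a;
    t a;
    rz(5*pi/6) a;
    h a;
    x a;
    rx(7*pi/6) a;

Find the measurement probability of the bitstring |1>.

The probability of measuring |1> is sqrt(2)/8 + sqrt(3)/8 + 1/2.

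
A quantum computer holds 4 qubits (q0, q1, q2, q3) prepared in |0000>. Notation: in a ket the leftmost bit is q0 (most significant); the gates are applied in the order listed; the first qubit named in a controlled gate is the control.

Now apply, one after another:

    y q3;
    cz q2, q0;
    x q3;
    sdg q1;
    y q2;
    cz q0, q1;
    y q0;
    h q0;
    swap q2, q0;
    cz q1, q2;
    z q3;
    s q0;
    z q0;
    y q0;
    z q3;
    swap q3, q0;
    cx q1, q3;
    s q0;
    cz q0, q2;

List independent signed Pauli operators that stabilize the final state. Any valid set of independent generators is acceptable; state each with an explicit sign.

The stabilizer group can be generated by -IIXI, +ZIII, +IZII, +IIIZ, among other valid generating sets.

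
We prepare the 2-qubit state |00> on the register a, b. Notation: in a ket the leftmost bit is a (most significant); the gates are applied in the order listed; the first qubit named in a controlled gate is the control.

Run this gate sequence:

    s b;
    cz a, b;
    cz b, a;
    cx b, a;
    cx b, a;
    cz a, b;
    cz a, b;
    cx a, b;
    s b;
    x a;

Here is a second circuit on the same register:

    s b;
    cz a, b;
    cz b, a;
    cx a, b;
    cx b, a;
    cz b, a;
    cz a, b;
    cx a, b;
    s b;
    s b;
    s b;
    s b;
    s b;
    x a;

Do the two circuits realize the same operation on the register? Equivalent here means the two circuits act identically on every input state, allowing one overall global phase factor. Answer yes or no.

No, they are not equivalent — no single phase factor reconciles the two unitaries.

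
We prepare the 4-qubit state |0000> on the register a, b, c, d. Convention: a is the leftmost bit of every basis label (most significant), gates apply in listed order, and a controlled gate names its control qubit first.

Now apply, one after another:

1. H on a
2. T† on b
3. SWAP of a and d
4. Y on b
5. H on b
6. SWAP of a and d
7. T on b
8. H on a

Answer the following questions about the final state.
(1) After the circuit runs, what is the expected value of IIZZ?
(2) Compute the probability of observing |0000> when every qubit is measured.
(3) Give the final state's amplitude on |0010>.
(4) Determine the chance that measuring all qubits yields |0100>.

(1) The observable IIZZ averages to 1.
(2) A full measurement returns |0000> with probability 1/2.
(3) The final state's coefficient on |0010> equals 0.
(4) Outcome |0100> occurs with probability 1/2.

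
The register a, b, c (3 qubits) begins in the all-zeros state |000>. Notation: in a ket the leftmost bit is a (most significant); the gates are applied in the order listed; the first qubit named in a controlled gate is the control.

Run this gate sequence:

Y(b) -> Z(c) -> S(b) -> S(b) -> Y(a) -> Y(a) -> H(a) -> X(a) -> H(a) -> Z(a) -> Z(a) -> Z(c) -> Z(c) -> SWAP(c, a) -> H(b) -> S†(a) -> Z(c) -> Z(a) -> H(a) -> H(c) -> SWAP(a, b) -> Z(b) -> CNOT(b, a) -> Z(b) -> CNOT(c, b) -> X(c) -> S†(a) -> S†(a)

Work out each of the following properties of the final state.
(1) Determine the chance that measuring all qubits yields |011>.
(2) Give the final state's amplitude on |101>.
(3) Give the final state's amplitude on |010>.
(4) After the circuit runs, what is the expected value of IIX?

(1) A full measurement returns |011> with probability 1/8. Key observation: steps 7-10 multiply out to the identity, so the circuit reduces to the remaining gates.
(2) The amplitude on |101> is -sqrt(2)*I/4.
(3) The amplitude on |010> is -sqrt(2)*I/4.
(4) The expectation value of IIX is -1.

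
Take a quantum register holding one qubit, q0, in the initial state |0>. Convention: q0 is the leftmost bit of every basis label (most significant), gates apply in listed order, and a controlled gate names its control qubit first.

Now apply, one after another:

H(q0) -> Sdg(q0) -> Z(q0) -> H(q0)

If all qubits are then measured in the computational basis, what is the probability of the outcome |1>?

Outcome |1> occurs with probability 1/2.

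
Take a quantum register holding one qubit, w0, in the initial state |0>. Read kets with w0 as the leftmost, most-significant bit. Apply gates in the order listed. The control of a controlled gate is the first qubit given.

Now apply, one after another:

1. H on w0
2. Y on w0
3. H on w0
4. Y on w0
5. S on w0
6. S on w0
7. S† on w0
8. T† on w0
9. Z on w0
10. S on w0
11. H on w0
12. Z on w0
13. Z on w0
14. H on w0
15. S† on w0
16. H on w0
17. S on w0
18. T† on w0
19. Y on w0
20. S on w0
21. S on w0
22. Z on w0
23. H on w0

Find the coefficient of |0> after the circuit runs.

The final state's coefficient on |0> equals -I/2 + exp(3*I*pi/4)/2. Key observation: gates 10-15 undo each other exactly, leaving only the rest of the circuit to track.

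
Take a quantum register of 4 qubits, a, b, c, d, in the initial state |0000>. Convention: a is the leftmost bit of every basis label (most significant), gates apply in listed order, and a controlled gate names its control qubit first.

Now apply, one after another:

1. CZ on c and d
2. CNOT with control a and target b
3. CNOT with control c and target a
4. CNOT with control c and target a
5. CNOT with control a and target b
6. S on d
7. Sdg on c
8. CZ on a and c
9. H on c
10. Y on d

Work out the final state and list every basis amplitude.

After the circuit, the state carries amplitude sqrt(2)*I/2 on |0001>, sqrt(2)*I/2 on |0011>, and 0 on every other basis state.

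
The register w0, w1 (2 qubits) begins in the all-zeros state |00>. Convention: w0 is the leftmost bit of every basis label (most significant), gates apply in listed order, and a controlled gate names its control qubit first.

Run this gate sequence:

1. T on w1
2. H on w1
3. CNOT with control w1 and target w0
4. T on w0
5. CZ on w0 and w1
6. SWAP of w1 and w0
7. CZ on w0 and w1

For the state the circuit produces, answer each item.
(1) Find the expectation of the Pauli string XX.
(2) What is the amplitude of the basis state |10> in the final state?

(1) The observable XX averages to sqrt(2)/2.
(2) The amplitude on |10> is 0.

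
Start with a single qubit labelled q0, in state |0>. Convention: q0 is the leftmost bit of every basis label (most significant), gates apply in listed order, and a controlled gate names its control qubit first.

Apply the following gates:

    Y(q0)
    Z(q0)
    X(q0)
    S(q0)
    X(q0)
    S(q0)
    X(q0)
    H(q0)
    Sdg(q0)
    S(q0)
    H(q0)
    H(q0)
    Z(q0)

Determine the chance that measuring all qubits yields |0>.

Outcome |0> occurs with probability 1/2.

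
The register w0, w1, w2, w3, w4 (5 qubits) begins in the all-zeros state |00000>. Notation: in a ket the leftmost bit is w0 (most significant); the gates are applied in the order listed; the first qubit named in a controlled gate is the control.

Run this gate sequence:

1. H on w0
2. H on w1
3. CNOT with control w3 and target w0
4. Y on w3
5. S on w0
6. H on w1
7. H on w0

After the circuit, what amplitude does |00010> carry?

|00010> carries amplitude -1/2 + I/2 in the final state.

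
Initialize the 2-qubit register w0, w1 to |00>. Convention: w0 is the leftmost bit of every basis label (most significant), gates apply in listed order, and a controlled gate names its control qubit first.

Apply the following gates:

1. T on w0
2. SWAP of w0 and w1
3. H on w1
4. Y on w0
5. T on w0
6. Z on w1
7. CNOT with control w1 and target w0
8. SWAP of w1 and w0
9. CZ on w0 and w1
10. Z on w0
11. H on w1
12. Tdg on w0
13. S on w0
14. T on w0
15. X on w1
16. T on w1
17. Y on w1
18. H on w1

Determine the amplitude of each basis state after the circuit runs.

After the circuit, the state carries amplitude sqrt(2)*(exp(I*pi/4) + I)/4 on |00>, sqrt(2)*(-exp(I*pi/4) + I)/4 on |01>, sqrt(2)*(-1 - exp(3*I*pi/4))/4 on |10>, sqrt(2)*(-1 + exp(3*I*pi/4))/4 on |11>.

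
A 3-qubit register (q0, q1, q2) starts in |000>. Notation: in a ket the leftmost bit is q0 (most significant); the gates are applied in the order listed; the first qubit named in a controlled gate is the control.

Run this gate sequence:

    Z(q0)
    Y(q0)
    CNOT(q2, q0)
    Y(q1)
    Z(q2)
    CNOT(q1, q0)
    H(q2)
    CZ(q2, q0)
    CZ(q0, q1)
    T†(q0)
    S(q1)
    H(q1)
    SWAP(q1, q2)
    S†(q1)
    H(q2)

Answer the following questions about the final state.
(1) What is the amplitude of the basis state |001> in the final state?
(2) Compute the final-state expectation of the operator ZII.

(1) The amplitude on |001> is -sqrt(2)*I/2.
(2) The expectation value of ZII is 1.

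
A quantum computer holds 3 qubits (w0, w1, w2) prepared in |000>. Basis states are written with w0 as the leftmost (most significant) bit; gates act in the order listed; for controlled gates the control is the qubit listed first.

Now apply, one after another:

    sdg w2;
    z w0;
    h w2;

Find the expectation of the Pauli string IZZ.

In the final state, IZZ has expectation 0.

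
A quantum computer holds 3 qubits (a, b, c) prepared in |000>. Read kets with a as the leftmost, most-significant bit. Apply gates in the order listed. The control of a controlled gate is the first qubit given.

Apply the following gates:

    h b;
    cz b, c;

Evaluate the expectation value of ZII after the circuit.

The observable ZII averages to 1.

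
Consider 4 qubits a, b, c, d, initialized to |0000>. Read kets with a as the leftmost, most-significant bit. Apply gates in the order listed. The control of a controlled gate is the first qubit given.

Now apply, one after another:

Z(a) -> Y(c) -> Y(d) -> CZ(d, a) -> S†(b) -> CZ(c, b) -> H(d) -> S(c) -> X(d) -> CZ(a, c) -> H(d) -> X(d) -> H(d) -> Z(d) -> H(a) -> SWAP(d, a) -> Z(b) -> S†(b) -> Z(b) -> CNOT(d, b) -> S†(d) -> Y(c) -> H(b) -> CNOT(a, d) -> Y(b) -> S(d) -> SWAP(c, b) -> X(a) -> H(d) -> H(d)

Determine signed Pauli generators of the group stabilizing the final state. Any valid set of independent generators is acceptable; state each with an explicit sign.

The stabilizer group can be generated by +YIZZ, +ZIXZ, +ZIZX, +IZII, among other valid generating sets.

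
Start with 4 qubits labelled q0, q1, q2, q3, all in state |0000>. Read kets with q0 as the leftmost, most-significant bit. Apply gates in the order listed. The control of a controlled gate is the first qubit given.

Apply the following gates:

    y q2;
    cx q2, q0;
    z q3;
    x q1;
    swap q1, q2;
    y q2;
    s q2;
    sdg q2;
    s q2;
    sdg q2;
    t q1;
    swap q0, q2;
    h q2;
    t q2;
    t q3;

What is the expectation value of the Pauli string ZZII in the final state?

The expectation value of ZZII is -1. Key observation: steps 7-10 multiply out to the identity, so the circuit reduces to the remaining gates.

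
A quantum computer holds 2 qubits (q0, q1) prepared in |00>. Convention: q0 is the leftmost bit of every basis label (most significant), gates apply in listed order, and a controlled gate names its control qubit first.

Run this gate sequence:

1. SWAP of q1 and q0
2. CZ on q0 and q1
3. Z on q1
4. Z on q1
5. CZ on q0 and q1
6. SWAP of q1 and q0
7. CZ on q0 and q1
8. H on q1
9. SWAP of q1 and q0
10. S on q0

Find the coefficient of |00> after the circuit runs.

The final state's coefficient on |00> equals sqrt(2)/2. Key observation: steps 1-6 multiply out to the identity, so the circuit reduces to the remaining gates.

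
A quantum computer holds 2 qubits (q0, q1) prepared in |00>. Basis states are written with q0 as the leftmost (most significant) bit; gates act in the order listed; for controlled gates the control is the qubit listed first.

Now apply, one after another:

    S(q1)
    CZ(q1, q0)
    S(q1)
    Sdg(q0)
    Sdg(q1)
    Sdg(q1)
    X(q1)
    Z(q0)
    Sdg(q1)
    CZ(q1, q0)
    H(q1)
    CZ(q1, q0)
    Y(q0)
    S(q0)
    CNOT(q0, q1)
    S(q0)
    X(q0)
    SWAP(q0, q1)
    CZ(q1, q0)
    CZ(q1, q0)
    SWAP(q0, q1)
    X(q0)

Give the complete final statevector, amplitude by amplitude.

After the circuit, the state carries amplitude 0 on |00>, 0 on |01>, sqrt(2)/2 on |10>, -sqrt(2)/2 on |11>. Key observation: the block from step 17 through step 22 cancels to the identity and can be dropped.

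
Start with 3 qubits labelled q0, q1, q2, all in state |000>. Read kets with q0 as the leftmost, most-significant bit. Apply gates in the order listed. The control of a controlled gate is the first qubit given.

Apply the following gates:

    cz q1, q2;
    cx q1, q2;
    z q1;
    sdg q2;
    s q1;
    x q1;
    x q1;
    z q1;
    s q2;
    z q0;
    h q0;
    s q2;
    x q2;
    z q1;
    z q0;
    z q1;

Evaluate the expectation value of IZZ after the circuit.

The observable IZZ averages to -1.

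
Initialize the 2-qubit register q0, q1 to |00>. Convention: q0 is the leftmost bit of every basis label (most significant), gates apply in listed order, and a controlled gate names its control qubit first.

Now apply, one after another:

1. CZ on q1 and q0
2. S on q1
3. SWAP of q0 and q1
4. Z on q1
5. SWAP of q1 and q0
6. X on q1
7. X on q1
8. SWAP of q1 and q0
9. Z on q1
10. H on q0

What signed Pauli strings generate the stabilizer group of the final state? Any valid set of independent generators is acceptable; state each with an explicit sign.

The final state is stabilized by the group generated by +XI, +IZ; other independent generating sets are equally valid. Key observation: gates 4-9 undo each other exactly, leaving only the rest of the circuit to track.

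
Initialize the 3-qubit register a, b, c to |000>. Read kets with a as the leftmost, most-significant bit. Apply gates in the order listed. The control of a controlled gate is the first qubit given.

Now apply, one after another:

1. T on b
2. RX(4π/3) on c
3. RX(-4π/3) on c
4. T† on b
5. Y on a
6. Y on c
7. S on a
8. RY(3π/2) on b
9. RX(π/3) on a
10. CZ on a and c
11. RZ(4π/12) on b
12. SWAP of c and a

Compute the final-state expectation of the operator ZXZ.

The expectation value of ZXZ is -1/4. Key observation: the block from step 1 through step 4 cancels to the identity and can be dropped.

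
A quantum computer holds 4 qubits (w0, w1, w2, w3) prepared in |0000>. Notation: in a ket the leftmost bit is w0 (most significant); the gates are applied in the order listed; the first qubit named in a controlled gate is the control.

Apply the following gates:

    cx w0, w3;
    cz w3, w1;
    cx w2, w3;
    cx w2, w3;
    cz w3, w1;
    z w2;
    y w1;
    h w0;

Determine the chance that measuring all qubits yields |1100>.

A full measurement returns |1100> with probability 1/2. Key observation: steps 2-5 multiply out to the identity, so the circuit reduces to the remaining gates.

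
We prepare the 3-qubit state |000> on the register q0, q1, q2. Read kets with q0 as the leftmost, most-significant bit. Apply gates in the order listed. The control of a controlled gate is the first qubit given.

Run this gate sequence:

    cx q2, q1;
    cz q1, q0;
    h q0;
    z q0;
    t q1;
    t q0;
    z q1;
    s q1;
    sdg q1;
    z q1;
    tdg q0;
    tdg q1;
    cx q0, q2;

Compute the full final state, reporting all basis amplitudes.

The resulting statevector has amplitude sqrt(2)/2 on |000>, -sqrt(2)/2 on |101>, and 0 on every other basis state. Key observation: steps 5-12 multiply out to the identity, so the circuit reduces to the remaining gates.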